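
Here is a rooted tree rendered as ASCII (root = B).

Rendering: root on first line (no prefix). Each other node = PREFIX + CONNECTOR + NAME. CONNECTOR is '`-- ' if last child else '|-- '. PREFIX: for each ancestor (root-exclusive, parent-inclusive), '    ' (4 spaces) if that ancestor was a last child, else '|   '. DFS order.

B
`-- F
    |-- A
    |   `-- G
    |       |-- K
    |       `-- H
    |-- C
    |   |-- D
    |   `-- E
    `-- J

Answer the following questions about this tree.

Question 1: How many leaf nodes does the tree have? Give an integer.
Answer: 5

Derivation:
Leaves (nodes with no children): D, E, H, J, K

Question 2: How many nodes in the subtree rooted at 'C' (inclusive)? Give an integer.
Subtree rooted at C contains: C, D, E
Count = 3

Answer: 3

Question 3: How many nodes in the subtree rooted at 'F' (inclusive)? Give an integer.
Answer: 9

Derivation:
Subtree rooted at F contains: A, C, D, E, F, G, H, J, K
Count = 9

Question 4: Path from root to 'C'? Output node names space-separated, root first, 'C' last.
Walk down from root: B -> F -> C

Answer: B F C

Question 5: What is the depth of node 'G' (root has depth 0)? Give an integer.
Path from root to G: B -> F -> A -> G
Depth = number of edges = 3

Answer: 3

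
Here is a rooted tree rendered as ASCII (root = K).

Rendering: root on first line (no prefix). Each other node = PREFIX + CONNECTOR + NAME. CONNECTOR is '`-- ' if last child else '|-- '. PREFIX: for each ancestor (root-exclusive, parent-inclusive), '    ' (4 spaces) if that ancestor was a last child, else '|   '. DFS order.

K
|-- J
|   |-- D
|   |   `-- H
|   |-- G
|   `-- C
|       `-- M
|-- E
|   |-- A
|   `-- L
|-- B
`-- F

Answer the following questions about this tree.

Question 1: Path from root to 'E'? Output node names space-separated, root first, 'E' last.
Walk down from root: K -> E

Answer: K E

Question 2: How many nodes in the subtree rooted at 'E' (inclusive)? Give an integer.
Subtree rooted at E contains: A, E, L
Count = 3

Answer: 3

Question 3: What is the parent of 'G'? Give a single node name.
Scan adjacency: G appears as child of J

Answer: J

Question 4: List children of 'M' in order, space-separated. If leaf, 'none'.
Answer: none

Derivation:
Node M's children (from adjacency): (leaf)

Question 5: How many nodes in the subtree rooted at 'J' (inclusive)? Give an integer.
Answer: 6

Derivation:
Subtree rooted at J contains: C, D, G, H, J, M
Count = 6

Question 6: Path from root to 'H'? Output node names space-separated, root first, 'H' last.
Answer: K J D H

Derivation:
Walk down from root: K -> J -> D -> H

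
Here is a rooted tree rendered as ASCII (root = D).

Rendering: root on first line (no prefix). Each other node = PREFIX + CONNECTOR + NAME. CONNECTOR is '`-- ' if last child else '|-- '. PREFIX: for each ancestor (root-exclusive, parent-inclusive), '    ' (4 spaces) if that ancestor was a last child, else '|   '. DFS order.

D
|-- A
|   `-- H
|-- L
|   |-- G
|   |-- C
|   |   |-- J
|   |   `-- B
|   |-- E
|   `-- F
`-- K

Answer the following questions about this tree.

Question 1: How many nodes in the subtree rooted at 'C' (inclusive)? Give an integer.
Subtree rooted at C contains: B, C, J
Count = 3

Answer: 3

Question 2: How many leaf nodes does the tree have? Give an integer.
Leaves (nodes with no children): B, E, F, G, H, J, K

Answer: 7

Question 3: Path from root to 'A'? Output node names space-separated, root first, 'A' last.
Walk down from root: D -> A

Answer: D A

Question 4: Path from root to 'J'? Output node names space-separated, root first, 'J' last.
Walk down from root: D -> L -> C -> J

Answer: D L C J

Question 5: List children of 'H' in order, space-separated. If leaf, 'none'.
Node H's children (from adjacency): (leaf)

Answer: none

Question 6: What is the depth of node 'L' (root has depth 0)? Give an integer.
Answer: 1

Derivation:
Path from root to L: D -> L
Depth = number of edges = 1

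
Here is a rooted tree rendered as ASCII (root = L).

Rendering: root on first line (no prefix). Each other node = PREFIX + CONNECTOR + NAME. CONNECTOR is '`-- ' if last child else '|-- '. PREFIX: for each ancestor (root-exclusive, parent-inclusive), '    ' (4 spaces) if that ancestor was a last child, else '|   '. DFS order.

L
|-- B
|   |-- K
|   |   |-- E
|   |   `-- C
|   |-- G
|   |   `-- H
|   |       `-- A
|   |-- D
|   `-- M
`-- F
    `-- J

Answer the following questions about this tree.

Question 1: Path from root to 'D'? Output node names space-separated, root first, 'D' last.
Answer: L B D

Derivation:
Walk down from root: L -> B -> D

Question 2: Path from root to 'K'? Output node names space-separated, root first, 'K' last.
Answer: L B K

Derivation:
Walk down from root: L -> B -> K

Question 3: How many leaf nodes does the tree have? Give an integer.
Leaves (nodes with no children): A, C, D, E, J, M

Answer: 6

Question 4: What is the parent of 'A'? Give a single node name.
Scan adjacency: A appears as child of H

Answer: H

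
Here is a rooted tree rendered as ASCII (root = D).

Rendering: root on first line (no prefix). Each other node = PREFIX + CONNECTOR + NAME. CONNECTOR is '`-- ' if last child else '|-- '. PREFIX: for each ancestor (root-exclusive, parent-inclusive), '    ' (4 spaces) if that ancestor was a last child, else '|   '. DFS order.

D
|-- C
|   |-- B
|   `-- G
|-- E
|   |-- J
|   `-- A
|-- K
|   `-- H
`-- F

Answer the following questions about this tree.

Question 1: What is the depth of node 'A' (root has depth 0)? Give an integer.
Answer: 2

Derivation:
Path from root to A: D -> E -> A
Depth = number of edges = 2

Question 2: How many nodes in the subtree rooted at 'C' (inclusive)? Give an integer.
Subtree rooted at C contains: B, C, G
Count = 3

Answer: 3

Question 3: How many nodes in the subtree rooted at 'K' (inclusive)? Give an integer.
Subtree rooted at K contains: H, K
Count = 2

Answer: 2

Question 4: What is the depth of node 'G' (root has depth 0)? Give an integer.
Path from root to G: D -> C -> G
Depth = number of edges = 2

Answer: 2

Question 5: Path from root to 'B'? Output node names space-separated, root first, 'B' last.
Answer: D C B

Derivation:
Walk down from root: D -> C -> B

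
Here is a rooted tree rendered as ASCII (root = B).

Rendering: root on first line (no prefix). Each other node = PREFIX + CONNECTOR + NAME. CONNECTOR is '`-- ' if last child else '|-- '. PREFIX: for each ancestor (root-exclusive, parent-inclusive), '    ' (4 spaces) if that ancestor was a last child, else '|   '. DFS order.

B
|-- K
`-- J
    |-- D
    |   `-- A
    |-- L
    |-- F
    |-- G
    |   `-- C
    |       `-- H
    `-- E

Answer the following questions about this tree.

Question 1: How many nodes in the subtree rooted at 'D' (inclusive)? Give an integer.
Answer: 2

Derivation:
Subtree rooted at D contains: A, D
Count = 2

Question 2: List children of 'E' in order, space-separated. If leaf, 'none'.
Answer: none

Derivation:
Node E's children (from adjacency): (leaf)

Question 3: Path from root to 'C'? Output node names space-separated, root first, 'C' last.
Answer: B J G C

Derivation:
Walk down from root: B -> J -> G -> C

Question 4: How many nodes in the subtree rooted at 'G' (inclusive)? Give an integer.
Subtree rooted at G contains: C, G, H
Count = 3

Answer: 3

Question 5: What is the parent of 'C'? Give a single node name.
Answer: G

Derivation:
Scan adjacency: C appears as child of G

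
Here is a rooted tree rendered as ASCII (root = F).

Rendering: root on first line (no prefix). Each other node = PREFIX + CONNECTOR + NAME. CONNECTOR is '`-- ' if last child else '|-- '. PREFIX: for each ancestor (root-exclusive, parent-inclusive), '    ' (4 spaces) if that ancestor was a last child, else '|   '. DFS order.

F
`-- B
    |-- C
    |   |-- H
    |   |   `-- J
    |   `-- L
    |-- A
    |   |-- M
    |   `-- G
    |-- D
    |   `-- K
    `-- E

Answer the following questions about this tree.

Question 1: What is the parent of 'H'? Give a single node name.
Scan adjacency: H appears as child of C

Answer: C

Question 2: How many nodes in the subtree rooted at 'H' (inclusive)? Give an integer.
Subtree rooted at H contains: H, J
Count = 2

Answer: 2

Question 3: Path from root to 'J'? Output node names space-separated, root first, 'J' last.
Walk down from root: F -> B -> C -> H -> J

Answer: F B C H J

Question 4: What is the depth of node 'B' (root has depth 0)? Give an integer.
Answer: 1

Derivation:
Path from root to B: F -> B
Depth = number of edges = 1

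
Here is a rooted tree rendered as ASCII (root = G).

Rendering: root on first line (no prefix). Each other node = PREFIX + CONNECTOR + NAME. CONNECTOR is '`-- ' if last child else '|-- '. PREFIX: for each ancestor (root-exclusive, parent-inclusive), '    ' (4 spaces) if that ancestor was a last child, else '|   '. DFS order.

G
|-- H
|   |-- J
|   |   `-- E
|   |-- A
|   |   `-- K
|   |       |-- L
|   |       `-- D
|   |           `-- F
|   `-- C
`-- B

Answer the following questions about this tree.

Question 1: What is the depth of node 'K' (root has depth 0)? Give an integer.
Answer: 3

Derivation:
Path from root to K: G -> H -> A -> K
Depth = number of edges = 3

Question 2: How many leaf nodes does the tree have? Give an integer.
Answer: 5

Derivation:
Leaves (nodes with no children): B, C, E, F, L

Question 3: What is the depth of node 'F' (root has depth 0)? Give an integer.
Path from root to F: G -> H -> A -> K -> D -> F
Depth = number of edges = 5

Answer: 5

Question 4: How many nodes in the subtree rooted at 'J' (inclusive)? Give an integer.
Answer: 2

Derivation:
Subtree rooted at J contains: E, J
Count = 2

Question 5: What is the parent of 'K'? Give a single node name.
Scan adjacency: K appears as child of A

Answer: A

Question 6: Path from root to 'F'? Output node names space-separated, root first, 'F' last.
Answer: G H A K D F

Derivation:
Walk down from root: G -> H -> A -> K -> D -> F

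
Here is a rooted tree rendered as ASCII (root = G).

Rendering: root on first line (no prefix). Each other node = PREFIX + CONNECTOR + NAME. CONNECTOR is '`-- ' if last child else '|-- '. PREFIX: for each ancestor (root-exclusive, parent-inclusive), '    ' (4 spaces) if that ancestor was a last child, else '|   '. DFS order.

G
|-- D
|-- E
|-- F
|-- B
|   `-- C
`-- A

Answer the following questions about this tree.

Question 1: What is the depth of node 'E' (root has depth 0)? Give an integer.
Answer: 1

Derivation:
Path from root to E: G -> E
Depth = number of edges = 1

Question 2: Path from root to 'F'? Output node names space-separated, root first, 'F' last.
Answer: G F

Derivation:
Walk down from root: G -> F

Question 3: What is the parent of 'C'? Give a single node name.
Answer: B

Derivation:
Scan adjacency: C appears as child of B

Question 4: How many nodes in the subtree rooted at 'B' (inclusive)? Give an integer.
Answer: 2

Derivation:
Subtree rooted at B contains: B, C
Count = 2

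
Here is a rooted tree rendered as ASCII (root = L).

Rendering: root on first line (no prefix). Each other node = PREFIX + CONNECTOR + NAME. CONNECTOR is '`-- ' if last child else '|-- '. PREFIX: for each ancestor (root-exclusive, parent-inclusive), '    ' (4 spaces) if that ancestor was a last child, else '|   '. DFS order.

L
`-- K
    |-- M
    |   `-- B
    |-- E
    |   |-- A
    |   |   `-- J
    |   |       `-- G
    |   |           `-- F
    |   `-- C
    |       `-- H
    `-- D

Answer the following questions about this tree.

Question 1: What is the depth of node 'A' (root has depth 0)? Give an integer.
Path from root to A: L -> K -> E -> A
Depth = number of edges = 3

Answer: 3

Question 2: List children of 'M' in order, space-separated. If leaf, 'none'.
Node M's children (from adjacency): B

Answer: B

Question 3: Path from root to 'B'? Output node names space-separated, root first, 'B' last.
Answer: L K M B

Derivation:
Walk down from root: L -> K -> M -> B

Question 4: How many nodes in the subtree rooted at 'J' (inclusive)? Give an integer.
Subtree rooted at J contains: F, G, J
Count = 3

Answer: 3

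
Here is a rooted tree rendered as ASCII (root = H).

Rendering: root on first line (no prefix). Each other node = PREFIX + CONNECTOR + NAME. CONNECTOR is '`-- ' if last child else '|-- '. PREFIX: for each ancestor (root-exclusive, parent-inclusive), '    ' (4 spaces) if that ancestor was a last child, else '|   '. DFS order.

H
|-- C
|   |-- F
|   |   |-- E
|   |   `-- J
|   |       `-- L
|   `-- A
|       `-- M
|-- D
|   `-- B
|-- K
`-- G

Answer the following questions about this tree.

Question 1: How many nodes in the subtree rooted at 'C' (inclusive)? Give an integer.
Subtree rooted at C contains: A, C, E, F, J, L, M
Count = 7

Answer: 7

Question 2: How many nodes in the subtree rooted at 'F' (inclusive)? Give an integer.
Answer: 4

Derivation:
Subtree rooted at F contains: E, F, J, L
Count = 4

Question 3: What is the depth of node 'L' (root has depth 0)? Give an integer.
Path from root to L: H -> C -> F -> J -> L
Depth = number of edges = 4

Answer: 4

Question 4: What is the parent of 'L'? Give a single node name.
Answer: J

Derivation:
Scan adjacency: L appears as child of J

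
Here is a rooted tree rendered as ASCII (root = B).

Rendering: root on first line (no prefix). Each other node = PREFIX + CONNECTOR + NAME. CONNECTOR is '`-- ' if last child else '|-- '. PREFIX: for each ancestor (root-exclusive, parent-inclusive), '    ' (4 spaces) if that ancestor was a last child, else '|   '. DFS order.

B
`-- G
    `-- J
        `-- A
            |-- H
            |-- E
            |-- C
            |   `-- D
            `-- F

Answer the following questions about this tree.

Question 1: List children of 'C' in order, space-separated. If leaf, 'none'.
Node C's children (from adjacency): D

Answer: D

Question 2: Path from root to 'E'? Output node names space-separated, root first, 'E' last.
Walk down from root: B -> G -> J -> A -> E

Answer: B G J A E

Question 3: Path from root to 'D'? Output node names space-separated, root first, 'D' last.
Walk down from root: B -> G -> J -> A -> C -> D

Answer: B G J A C D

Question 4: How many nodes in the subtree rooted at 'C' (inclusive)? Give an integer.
Answer: 2

Derivation:
Subtree rooted at C contains: C, D
Count = 2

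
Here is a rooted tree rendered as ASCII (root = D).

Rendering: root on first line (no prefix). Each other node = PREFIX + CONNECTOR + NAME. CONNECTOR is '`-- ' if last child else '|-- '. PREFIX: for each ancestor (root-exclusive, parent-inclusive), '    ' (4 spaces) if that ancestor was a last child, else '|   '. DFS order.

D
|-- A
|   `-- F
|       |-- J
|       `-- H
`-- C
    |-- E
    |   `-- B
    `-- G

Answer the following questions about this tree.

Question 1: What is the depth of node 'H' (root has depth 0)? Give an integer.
Answer: 3

Derivation:
Path from root to H: D -> A -> F -> H
Depth = number of edges = 3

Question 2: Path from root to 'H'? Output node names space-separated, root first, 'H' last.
Walk down from root: D -> A -> F -> H

Answer: D A F H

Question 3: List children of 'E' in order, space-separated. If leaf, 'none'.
Answer: B

Derivation:
Node E's children (from adjacency): B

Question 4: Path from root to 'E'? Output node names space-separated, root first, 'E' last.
Walk down from root: D -> C -> E

Answer: D C E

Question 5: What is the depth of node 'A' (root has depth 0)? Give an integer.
Answer: 1

Derivation:
Path from root to A: D -> A
Depth = number of edges = 1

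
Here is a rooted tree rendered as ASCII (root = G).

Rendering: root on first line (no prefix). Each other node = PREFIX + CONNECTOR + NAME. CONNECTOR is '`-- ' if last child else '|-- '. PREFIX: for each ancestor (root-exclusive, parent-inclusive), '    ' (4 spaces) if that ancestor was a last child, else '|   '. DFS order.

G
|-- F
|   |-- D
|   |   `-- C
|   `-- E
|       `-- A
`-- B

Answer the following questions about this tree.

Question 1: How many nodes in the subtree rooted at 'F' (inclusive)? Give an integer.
Subtree rooted at F contains: A, C, D, E, F
Count = 5

Answer: 5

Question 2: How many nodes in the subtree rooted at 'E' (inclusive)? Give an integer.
Answer: 2

Derivation:
Subtree rooted at E contains: A, E
Count = 2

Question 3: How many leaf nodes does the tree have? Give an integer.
Leaves (nodes with no children): A, B, C

Answer: 3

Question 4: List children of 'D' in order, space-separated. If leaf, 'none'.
Answer: C

Derivation:
Node D's children (from adjacency): C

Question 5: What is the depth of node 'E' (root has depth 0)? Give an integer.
Answer: 2

Derivation:
Path from root to E: G -> F -> E
Depth = number of edges = 2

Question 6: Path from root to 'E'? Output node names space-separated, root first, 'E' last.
Walk down from root: G -> F -> E

Answer: G F E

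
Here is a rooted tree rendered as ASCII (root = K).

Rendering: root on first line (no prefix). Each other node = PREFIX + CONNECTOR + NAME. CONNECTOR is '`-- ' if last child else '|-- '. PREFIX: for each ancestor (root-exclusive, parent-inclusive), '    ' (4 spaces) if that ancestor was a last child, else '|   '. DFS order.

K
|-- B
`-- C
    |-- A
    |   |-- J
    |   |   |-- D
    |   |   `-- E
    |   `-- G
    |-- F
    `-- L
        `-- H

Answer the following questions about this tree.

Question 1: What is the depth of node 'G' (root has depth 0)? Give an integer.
Path from root to G: K -> C -> A -> G
Depth = number of edges = 3

Answer: 3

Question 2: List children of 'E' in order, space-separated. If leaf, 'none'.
Node E's children (from adjacency): (leaf)

Answer: none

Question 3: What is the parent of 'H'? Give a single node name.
Answer: L

Derivation:
Scan adjacency: H appears as child of L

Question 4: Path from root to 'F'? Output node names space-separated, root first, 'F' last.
Answer: K C F

Derivation:
Walk down from root: K -> C -> F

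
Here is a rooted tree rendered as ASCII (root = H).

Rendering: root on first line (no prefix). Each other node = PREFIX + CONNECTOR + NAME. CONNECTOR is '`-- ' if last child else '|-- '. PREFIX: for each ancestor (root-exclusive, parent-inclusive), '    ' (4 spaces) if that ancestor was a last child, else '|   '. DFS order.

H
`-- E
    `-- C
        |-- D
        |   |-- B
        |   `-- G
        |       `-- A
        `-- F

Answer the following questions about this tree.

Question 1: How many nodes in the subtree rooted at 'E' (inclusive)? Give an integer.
Subtree rooted at E contains: A, B, C, D, E, F, G
Count = 7

Answer: 7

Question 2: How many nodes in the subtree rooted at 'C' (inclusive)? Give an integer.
Subtree rooted at C contains: A, B, C, D, F, G
Count = 6

Answer: 6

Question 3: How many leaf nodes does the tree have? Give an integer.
Leaves (nodes with no children): A, B, F

Answer: 3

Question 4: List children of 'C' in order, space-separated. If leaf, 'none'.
Node C's children (from adjacency): D, F

Answer: D F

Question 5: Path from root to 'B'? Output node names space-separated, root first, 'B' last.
Answer: H E C D B

Derivation:
Walk down from root: H -> E -> C -> D -> B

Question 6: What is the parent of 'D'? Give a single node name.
Answer: C

Derivation:
Scan adjacency: D appears as child of C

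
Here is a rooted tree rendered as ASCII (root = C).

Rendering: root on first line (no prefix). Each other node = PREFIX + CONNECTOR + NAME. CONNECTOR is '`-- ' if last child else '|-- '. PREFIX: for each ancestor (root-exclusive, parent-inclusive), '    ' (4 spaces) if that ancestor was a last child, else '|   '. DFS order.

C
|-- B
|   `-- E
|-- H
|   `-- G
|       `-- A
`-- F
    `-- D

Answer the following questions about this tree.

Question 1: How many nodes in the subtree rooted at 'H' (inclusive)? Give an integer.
Answer: 3

Derivation:
Subtree rooted at H contains: A, G, H
Count = 3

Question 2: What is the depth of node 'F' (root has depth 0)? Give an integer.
Path from root to F: C -> F
Depth = number of edges = 1

Answer: 1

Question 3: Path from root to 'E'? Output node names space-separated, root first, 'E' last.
Answer: C B E

Derivation:
Walk down from root: C -> B -> E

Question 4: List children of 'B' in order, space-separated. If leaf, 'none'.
Answer: E

Derivation:
Node B's children (from adjacency): E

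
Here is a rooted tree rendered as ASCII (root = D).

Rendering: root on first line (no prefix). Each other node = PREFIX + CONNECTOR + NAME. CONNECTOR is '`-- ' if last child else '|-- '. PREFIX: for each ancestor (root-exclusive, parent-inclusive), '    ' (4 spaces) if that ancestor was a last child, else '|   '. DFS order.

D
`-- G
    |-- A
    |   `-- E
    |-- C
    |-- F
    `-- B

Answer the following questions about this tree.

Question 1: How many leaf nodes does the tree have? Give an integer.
Leaves (nodes with no children): B, C, E, F

Answer: 4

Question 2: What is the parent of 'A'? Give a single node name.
Answer: G

Derivation:
Scan adjacency: A appears as child of G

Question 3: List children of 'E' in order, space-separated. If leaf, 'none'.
Answer: none

Derivation:
Node E's children (from adjacency): (leaf)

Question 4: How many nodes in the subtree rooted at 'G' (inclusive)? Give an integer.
Subtree rooted at G contains: A, B, C, E, F, G
Count = 6

Answer: 6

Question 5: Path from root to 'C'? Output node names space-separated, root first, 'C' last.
Walk down from root: D -> G -> C

Answer: D G C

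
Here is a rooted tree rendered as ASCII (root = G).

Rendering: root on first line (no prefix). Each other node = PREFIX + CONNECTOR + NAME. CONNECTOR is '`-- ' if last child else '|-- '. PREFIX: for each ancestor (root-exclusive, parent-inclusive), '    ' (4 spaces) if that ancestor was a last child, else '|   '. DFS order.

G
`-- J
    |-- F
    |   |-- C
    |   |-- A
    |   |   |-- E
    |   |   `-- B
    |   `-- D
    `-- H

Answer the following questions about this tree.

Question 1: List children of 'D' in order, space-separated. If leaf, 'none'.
Node D's children (from adjacency): (leaf)

Answer: none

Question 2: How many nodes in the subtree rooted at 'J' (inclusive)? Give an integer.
Subtree rooted at J contains: A, B, C, D, E, F, H, J
Count = 8

Answer: 8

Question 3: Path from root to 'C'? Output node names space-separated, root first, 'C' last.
Answer: G J F C

Derivation:
Walk down from root: G -> J -> F -> C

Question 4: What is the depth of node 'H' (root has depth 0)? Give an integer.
Answer: 2

Derivation:
Path from root to H: G -> J -> H
Depth = number of edges = 2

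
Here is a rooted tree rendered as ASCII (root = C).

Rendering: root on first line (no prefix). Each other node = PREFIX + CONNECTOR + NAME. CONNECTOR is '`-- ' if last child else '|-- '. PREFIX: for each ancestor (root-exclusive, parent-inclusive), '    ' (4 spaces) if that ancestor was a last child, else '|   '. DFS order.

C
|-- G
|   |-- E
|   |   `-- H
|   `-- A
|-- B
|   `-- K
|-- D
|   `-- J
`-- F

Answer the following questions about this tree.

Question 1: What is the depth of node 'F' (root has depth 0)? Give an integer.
Answer: 1

Derivation:
Path from root to F: C -> F
Depth = number of edges = 1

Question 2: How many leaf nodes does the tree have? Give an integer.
Answer: 5

Derivation:
Leaves (nodes with no children): A, F, H, J, K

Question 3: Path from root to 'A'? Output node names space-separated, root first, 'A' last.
Answer: C G A

Derivation:
Walk down from root: C -> G -> A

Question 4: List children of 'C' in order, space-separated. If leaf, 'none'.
Answer: G B D F

Derivation:
Node C's children (from adjacency): G, B, D, F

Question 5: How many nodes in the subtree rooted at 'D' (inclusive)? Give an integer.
Answer: 2

Derivation:
Subtree rooted at D contains: D, J
Count = 2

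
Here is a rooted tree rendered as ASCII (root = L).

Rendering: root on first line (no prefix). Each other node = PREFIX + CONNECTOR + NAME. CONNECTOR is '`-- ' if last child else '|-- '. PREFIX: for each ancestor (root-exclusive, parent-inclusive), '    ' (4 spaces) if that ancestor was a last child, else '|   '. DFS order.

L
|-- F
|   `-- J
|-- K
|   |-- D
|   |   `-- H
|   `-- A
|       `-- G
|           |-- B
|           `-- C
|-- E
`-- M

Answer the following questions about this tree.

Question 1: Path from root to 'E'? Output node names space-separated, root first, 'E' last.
Answer: L E

Derivation:
Walk down from root: L -> E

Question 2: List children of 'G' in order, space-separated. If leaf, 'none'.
Node G's children (from adjacency): B, C

Answer: B C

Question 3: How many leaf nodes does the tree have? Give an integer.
Leaves (nodes with no children): B, C, E, H, J, M

Answer: 6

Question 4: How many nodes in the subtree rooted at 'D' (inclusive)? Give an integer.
Subtree rooted at D contains: D, H
Count = 2

Answer: 2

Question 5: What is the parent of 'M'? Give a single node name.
Scan adjacency: M appears as child of L

Answer: L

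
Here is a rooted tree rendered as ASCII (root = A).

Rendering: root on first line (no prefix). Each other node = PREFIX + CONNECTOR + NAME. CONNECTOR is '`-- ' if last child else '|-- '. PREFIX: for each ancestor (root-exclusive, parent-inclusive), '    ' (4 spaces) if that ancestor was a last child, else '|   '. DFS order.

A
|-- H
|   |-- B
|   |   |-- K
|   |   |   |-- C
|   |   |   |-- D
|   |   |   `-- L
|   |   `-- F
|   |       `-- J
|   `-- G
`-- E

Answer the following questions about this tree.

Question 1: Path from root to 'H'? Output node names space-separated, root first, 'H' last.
Answer: A H

Derivation:
Walk down from root: A -> H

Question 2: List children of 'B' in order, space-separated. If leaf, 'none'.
Answer: K F

Derivation:
Node B's children (from adjacency): K, F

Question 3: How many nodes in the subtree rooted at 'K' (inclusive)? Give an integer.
Answer: 4

Derivation:
Subtree rooted at K contains: C, D, K, L
Count = 4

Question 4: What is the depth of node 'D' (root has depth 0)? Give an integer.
Answer: 4

Derivation:
Path from root to D: A -> H -> B -> K -> D
Depth = number of edges = 4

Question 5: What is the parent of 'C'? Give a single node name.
Answer: K

Derivation:
Scan adjacency: C appears as child of K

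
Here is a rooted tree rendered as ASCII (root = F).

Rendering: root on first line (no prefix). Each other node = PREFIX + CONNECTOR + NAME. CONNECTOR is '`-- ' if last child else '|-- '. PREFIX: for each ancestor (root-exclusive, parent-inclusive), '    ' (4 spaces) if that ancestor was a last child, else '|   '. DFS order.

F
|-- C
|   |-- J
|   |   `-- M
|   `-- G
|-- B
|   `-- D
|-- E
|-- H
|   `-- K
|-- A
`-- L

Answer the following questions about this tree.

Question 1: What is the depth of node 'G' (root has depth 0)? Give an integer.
Answer: 2

Derivation:
Path from root to G: F -> C -> G
Depth = number of edges = 2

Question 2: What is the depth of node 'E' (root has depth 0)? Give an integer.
Answer: 1

Derivation:
Path from root to E: F -> E
Depth = number of edges = 1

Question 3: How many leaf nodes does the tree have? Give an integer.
Answer: 7

Derivation:
Leaves (nodes with no children): A, D, E, G, K, L, M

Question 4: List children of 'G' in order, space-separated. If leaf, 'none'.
Answer: none

Derivation:
Node G's children (from adjacency): (leaf)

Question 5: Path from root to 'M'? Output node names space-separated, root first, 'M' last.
Answer: F C J M

Derivation:
Walk down from root: F -> C -> J -> M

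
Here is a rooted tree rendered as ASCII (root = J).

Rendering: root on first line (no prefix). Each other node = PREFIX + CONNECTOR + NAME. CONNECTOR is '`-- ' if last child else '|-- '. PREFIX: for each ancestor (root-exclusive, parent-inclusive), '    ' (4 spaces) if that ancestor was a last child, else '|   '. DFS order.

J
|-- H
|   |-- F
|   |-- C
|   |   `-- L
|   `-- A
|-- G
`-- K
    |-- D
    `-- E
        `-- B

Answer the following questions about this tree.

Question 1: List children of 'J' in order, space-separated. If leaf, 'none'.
Answer: H G K

Derivation:
Node J's children (from adjacency): H, G, K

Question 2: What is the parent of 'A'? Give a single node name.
Answer: H

Derivation:
Scan adjacency: A appears as child of H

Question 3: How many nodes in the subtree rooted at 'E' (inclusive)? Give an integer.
Answer: 2

Derivation:
Subtree rooted at E contains: B, E
Count = 2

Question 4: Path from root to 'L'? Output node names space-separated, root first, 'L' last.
Answer: J H C L

Derivation:
Walk down from root: J -> H -> C -> L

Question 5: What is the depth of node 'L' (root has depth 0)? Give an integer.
Answer: 3

Derivation:
Path from root to L: J -> H -> C -> L
Depth = number of edges = 3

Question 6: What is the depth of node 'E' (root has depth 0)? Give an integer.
Answer: 2

Derivation:
Path from root to E: J -> K -> E
Depth = number of edges = 2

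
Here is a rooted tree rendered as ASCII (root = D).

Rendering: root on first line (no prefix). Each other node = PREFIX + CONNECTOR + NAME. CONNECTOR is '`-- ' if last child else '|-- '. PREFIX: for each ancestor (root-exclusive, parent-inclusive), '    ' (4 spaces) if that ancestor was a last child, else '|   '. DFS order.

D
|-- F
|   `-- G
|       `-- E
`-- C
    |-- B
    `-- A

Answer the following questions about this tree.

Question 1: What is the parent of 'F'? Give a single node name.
Scan adjacency: F appears as child of D

Answer: D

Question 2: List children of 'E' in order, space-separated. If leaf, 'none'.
Answer: none

Derivation:
Node E's children (from adjacency): (leaf)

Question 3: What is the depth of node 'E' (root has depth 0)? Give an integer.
Answer: 3

Derivation:
Path from root to E: D -> F -> G -> E
Depth = number of edges = 3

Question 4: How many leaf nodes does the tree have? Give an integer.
Answer: 3

Derivation:
Leaves (nodes with no children): A, B, E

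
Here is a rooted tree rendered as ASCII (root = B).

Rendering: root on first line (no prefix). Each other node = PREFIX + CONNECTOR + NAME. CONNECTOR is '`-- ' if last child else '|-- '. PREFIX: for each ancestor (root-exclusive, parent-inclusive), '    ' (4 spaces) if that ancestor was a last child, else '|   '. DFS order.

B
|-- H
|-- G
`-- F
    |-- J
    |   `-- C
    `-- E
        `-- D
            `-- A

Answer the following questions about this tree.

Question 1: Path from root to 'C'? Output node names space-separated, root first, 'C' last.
Answer: B F J C

Derivation:
Walk down from root: B -> F -> J -> C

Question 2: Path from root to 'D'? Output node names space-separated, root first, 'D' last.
Walk down from root: B -> F -> E -> D

Answer: B F E D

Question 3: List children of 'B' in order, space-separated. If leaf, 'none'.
Answer: H G F

Derivation:
Node B's children (from adjacency): H, G, F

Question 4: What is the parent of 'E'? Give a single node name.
Answer: F

Derivation:
Scan adjacency: E appears as child of F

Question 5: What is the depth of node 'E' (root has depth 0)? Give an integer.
Answer: 2

Derivation:
Path from root to E: B -> F -> E
Depth = number of edges = 2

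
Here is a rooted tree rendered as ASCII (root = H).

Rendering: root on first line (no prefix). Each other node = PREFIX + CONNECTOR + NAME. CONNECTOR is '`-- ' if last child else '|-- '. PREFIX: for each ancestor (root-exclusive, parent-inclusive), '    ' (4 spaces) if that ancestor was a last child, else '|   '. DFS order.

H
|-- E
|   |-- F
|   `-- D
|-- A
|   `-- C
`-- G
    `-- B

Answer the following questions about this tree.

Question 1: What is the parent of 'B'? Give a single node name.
Scan adjacency: B appears as child of G

Answer: G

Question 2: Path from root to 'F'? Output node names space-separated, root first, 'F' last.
Answer: H E F

Derivation:
Walk down from root: H -> E -> F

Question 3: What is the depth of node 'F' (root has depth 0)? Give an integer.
Answer: 2

Derivation:
Path from root to F: H -> E -> F
Depth = number of edges = 2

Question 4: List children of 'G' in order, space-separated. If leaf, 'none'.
Node G's children (from adjacency): B

Answer: B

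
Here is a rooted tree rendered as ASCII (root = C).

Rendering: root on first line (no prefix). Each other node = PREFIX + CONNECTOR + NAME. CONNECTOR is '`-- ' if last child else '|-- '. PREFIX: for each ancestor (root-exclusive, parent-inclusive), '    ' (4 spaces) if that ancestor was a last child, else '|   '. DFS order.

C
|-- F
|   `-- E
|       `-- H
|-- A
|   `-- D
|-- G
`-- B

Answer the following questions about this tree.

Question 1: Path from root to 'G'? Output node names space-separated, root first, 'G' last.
Walk down from root: C -> G

Answer: C G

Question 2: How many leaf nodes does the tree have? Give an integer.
Leaves (nodes with no children): B, D, G, H

Answer: 4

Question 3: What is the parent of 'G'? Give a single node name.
Answer: C

Derivation:
Scan adjacency: G appears as child of C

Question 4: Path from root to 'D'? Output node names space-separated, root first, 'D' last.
Answer: C A D

Derivation:
Walk down from root: C -> A -> D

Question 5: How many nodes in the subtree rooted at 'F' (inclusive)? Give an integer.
Answer: 3

Derivation:
Subtree rooted at F contains: E, F, H
Count = 3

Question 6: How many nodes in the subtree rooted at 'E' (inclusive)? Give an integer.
Subtree rooted at E contains: E, H
Count = 2

Answer: 2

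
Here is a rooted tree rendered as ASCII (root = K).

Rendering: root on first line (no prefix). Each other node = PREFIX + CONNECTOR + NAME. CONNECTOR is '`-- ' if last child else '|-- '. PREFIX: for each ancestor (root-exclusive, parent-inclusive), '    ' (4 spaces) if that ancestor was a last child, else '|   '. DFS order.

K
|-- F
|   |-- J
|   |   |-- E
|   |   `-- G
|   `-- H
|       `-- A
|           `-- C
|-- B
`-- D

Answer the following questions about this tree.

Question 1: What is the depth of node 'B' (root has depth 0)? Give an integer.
Answer: 1

Derivation:
Path from root to B: K -> B
Depth = number of edges = 1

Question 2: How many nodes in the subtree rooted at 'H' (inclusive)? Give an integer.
Subtree rooted at H contains: A, C, H
Count = 3

Answer: 3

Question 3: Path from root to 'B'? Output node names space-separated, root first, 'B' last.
Answer: K B

Derivation:
Walk down from root: K -> B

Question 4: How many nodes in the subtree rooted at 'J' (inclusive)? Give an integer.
Subtree rooted at J contains: E, G, J
Count = 3

Answer: 3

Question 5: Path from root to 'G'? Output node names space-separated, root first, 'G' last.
Walk down from root: K -> F -> J -> G

Answer: K F J G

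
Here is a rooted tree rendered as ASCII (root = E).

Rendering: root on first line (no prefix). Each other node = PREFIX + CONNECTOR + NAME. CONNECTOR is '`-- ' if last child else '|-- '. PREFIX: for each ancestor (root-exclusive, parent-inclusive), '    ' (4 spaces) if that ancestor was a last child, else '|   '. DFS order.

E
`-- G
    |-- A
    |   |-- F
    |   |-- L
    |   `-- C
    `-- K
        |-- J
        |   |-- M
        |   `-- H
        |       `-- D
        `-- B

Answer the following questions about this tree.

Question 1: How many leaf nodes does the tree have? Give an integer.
Answer: 6

Derivation:
Leaves (nodes with no children): B, C, D, F, L, M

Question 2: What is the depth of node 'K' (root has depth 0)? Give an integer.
Path from root to K: E -> G -> K
Depth = number of edges = 2

Answer: 2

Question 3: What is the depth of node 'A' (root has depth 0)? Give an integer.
Path from root to A: E -> G -> A
Depth = number of edges = 2

Answer: 2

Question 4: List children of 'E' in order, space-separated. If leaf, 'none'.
Answer: G

Derivation:
Node E's children (from adjacency): G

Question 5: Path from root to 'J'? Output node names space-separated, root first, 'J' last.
Answer: E G K J

Derivation:
Walk down from root: E -> G -> K -> J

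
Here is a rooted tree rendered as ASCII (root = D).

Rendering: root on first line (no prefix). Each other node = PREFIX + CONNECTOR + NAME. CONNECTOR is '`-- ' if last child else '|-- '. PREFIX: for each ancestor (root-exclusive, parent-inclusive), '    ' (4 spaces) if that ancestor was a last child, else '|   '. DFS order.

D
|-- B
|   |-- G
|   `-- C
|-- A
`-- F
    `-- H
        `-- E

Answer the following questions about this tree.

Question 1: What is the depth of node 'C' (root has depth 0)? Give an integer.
Path from root to C: D -> B -> C
Depth = number of edges = 2

Answer: 2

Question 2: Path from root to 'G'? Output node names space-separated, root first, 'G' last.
Walk down from root: D -> B -> G

Answer: D B G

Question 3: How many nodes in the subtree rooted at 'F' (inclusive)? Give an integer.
Subtree rooted at F contains: E, F, H
Count = 3

Answer: 3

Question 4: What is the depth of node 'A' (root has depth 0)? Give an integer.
Answer: 1

Derivation:
Path from root to A: D -> A
Depth = number of edges = 1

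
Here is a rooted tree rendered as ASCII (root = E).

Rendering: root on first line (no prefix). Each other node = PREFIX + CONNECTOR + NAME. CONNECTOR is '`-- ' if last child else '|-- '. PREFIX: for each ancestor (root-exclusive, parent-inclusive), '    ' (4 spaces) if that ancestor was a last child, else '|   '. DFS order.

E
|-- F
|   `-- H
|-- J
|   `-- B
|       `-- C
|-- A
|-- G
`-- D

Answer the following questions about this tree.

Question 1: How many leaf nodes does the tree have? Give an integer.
Leaves (nodes with no children): A, C, D, G, H

Answer: 5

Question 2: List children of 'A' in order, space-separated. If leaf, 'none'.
Answer: none

Derivation:
Node A's children (from adjacency): (leaf)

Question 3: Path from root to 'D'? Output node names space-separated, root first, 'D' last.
Walk down from root: E -> D

Answer: E D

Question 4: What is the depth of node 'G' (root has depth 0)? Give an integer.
Answer: 1

Derivation:
Path from root to G: E -> G
Depth = number of edges = 1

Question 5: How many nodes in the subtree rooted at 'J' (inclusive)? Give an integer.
Answer: 3

Derivation:
Subtree rooted at J contains: B, C, J
Count = 3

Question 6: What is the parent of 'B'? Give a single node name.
Scan adjacency: B appears as child of J

Answer: J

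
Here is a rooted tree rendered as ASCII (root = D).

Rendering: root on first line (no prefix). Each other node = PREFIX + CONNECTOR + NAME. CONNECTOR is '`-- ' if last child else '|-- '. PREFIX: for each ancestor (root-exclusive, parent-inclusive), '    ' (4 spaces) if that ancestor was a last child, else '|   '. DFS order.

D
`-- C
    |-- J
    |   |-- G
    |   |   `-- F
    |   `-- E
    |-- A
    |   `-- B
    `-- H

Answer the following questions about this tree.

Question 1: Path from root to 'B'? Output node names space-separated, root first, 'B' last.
Walk down from root: D -> C -> A -> B

Answer: D C A B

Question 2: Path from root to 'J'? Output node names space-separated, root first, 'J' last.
Walk down from root: D -> C -> J

Answer: D C J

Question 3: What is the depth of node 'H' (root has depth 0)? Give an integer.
Answer: 2

Derivation:
Path from root to H: D -> C -> H
Depth = number of edges = 2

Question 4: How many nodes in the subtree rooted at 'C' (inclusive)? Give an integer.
Answer: 8

Derivation:
Subtree rooted at C contains: A, B, C, E, F, G, H, J
Count = 8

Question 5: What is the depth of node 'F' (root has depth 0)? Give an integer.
Path from root to F: D -> C -> J -> G -> F
Depth = number of edges = 4

Answer: 4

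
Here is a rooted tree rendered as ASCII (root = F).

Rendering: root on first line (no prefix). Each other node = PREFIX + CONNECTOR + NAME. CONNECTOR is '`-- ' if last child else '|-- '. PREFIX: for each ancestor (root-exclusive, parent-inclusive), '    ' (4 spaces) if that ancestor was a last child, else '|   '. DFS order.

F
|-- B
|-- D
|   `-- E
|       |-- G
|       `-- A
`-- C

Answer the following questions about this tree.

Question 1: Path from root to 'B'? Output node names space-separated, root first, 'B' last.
Answer: F B

Derivation:
Walk down from root: F -> B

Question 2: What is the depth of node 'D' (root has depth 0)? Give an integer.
Path from root to D: F -> D
Depth = number of edges = 1

Answer: 1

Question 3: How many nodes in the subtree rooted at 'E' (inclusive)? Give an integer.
Subtree rooted at E contains: A, E, G
Count = 3

Answer: 3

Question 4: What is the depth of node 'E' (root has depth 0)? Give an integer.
Answer: 2

Derivation:
Path from root to E: F -> D -> E
Depth = number of edges = 2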